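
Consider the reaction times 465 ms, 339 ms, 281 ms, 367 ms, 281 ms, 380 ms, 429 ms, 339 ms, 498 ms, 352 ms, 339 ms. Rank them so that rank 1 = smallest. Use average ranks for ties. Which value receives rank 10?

Sorted (ascending): 281, 281, 339, 339, 339, 352, 367, 380, 429, 465, 498
The 2 values of 281 occupy positions 1–2 → average rank (1+2)/2 = 1.5.
The 3 values of 339 occupy positions 3–5 → average rank 4.
Rank 10 → value 465.

465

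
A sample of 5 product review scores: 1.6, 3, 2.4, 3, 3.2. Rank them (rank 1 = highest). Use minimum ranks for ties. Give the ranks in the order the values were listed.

Sorted (descending): 3.2, 3, 3, 2.4, 1.6
The 2 values of 3 occupy positions 2–3 → each gets rank 2.

5, 2, 4, 2, 1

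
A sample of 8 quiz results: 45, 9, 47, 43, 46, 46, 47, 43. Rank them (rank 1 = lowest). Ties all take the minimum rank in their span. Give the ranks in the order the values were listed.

Sorted (ascending): 9, 43, 43, 45, 46, 46, 47, 47
The 2 values of 43 occupy positions 2–3 → each gets rank 2.
The 2 values of 46 occupy positions 5–6 → each gets rank 5.
The 2 values of 47 occupy positions 7–8 → each gets rank 7.

4, 1, 7, 2, 5, 5, 7, 2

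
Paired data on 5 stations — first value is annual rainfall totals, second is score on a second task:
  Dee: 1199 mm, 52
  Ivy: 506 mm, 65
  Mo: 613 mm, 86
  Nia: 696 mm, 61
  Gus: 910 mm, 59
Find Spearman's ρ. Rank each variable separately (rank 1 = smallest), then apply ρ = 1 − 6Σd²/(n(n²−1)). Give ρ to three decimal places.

Ranks of variable 1: 5, 1, 2, 3, 4
Ranks of variable 2: 1, 4, 5, 3, 2
d = r₁ − r₂: 4, -3, -3, 0, 2
d²: 16, 9, 9, 0, 4; Σd² = 38
ρ = 1 − 6·38/(5·24) = 1 − 228/120 = -0.900

-0.900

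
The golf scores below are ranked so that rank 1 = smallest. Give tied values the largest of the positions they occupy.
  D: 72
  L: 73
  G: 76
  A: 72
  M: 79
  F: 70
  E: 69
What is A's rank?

4

Sorted (ascending): 69, 70, 72, 72, 73, 76, 79
The 2 values of 72 occupy positions 3–4 → each gets rank 4.
A has value 72 → rank 4.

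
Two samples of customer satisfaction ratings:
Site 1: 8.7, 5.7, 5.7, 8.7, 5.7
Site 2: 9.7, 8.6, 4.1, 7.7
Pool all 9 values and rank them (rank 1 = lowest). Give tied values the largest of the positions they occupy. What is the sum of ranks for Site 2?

21

Sorted (ascending): 4.1, 5.7, 5.7, 5.7, 7.7, 8.6, 8.7, 8.7, 9.7
The 3 values of 5.7 occupy positions 2–4 → each gets rank 4.
The 2 values of 8.7 occupy positions 7–8 → each gets rank 8.
Site 2 values → pooled ranks: 9.7→9, 8.6→6, 4.1→1, 7.7→5
Rank sum = 9 + 6 + 1 + 5 = 21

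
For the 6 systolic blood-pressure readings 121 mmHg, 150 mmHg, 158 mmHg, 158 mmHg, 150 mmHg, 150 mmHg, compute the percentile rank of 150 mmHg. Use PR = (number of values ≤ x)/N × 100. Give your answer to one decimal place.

N = 6.
Strictly below 150: 1. Equal to 150: 3.
PR = 4/6 × 100 = 66.7

66.7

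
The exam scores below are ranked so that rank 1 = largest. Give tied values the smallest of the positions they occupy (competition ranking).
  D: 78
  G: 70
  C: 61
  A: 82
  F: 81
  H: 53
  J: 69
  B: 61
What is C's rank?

6

Sorted (descending): 82, 81, 78, 70, 69, 61, 61, 53
The 2 values of 61 occupy positions 6–7 → each gets rank 6.
C has value 61 → rank 6.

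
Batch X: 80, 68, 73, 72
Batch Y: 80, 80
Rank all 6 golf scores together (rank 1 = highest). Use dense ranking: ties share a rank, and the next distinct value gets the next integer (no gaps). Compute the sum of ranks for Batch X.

10

Sorted (descending): 80, 80, 80, 73, 72, 68
The 3 values of 80 share dense rank 1.
Remaining distinct values take the next consecutive integers.
Batch X values → pooled ranks: 80→1, 68→4, 73→2, 72→3
Rank sum = 1 + 4 + 2 + 3 = 10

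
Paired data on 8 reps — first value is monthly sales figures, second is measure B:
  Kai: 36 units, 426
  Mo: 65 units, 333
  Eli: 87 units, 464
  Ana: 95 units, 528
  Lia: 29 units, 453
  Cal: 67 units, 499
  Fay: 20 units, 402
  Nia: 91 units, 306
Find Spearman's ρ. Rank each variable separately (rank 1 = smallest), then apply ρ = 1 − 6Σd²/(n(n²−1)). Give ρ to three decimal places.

Ranks of variable 1: 3, 4, 6, 8, 2, 5, 1, 7
Ranks of variable 2: 4, 2, 6, 8, 5, 7, 3, 1
d = r₁ − r₂: -1, 2, 0, 0, -3, -2, -2, 6
d²: 1, 4, 0, 0, 9, 4, 4, 36; Σd² = 58
ρ = 1 − 6·58/(8·63) = 1 − 348/504 = 0.310

0.310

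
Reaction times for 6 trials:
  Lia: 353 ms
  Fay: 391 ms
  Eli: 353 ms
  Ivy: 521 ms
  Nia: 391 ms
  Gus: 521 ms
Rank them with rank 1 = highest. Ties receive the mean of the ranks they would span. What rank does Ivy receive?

Sorted (descending): 521, 521, 391, 391, 353, 353
The 2 values of 521 occupy positions 1–2 → average rank (1+2)/2 = 1.5.
The 2 values of 391 occupy positions 3–4 → average rank (3+4)/2 = 3.5.
The 2 values of 353 occupy positions 5–6 → average rank (5+6)/2 = 5.5.
Ivy has value 521 ms → rank 1.5.

1.5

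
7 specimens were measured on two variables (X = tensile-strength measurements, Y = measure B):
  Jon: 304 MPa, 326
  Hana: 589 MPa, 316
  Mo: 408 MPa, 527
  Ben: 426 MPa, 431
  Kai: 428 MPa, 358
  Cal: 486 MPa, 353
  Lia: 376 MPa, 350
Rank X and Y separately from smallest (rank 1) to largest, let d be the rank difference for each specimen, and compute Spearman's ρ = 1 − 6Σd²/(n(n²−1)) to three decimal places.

Ranks of variable 1: 1, 7, 3, 4, 5, 6, 2
Ranks of variable 2: 2, 1, 7, 6, 5, 4, 3
d = r₁ − r₂: -1, 6, -4, -2, 0, 2, -1
d²: 1, 36, 16, 4, 0, 4, 1; Σd² = 62
ρ = 1 − 6·62/(7·48) = 1 − 372/336 = -0.107

-0.107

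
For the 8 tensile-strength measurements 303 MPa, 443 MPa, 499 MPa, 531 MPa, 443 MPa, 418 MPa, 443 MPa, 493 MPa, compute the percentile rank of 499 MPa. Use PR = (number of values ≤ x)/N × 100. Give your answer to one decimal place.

N = 8.
Strictly below 499: 6. Equal to 499: 1.
PR = 7/8 × 100 = 87.5

87.5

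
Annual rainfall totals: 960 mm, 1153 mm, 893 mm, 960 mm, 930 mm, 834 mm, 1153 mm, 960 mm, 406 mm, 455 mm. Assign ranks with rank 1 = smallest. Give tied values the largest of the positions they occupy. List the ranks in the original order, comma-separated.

Sorted (ascending): 406, 455, 834, 893, 930, 960, 960, 960, 1153, 1153
The 3 values of 960 occupy positions 6–8 → each gets rank 8.
The 2 values of 1153 occupy positions 9–10 → each gets rank 10.

8, 10, 4, 8, 5, 3, 10, 8, 1, 2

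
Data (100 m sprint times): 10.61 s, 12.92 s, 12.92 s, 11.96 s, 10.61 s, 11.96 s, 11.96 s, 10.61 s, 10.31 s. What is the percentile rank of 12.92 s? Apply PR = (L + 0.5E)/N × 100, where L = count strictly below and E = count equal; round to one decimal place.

88.9

N = 9.
Strictly below 12.92: 7. Equal to 12.92: 2.
PR = (7 + 0.5·2)/9 × 100 = 88.9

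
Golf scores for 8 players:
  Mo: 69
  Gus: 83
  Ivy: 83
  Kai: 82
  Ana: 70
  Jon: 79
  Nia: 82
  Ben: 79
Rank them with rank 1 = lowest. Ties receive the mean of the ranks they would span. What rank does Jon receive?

3.5

Sorted (ascending): 69, 70, 79, 79, 82, 82, 83, 83
The 2 values of 79 occupy positions 3–4 → average rank (3+4)/2 = 3.5.
The 2 values of 82 occupy positions 5–6 → average rank (5+6)/2 = 5.5.
The 2 values of 83 occupy positions 7–8 → average rank (7+8)/2 = 7.5.
Jon has value 79 → rank 3.5.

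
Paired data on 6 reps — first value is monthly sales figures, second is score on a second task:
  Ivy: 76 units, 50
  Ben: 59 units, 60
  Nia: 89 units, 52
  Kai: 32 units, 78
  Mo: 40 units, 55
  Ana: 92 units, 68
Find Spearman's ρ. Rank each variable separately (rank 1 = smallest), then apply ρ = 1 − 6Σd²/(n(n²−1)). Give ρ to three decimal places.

-0.314

Ranks of variable 1: 4, 3, 5, 1, 2, 6
Ranks of variable 2: 1, 4, 2, 6, 3, 5
d = r₁ − r₂: 3, -1, 3, -5, -1, 1
d²: 9, 1, 9, 25, 1, 1; Σd² = 46
ρ = 1 − 6·46/(6·35) = 1 − 276/210 = -0.314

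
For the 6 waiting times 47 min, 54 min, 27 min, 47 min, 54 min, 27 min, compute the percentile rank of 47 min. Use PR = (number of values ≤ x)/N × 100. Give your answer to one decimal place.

N = 6.
Strictly below 47: 2. Equal to 47: 2.
PR = 4/6 × 100 = 66.7

66.7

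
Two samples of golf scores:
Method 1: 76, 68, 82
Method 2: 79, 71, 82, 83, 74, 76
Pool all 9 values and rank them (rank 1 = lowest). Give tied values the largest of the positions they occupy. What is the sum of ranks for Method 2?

33

Sorted (ascending): 68, 71, 74, 76, 76, 79, 82, 82, 83
The 2 values of 76 occupy positions 4–5 → each gets rank 5.
The 2 values of 82 occupy positions 7–8 → each gets rank 8.
Method 2 values → pooled ranks: 79→6, 71→2, 82→8, 83→9, 74→3, 76→5
Rank sum = 6 + 2 + 8 + 9 + 3 + 5 = 33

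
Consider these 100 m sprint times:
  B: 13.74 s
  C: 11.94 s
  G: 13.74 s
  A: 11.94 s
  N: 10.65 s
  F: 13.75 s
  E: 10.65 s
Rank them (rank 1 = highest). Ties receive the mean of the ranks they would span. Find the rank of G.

Sorted (descending): 13.75, 13.74, 13.74, 11.94, 11.94, 10.65, 10.65
The 2 values of 13.74 occupy positions 2–3 → average rank (2+3)/2 = 2.5.
The 2 values of 11.94 occupy positions 4–5 → average rank (4+5)/2 = 4.5.
The 2 values of 10.65 occupy positions 6–7 → average rank (6+7)/2 = 6.5.
G has value 13.74 s → rank 2.5.

2.5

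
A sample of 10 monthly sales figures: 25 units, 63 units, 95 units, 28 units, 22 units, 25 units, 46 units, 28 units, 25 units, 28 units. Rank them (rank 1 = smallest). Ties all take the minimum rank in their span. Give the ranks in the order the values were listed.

Sorted (ascending): 22, 25, 25, 25, 28, 28, 28, 46, 63, 95
The 3 values of 25 occupy positions 2–4 → each gets rank 2.
The 3 values of 28 occupy positions 5–7 → each gets rank 5.

2, 9, 10, 5, 1, 2, 8, 5, 2, 5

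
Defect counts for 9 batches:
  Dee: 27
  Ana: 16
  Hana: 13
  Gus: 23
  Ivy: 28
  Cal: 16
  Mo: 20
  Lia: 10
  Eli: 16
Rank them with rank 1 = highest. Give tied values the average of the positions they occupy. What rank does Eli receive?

Sorted (descending): 28, 27, 23, 20, 16, 16, 16, 13, 10
The 3 values of 16 occupy positions 5–7 → average rank 6.
Eli has value 16 → rank 6.

6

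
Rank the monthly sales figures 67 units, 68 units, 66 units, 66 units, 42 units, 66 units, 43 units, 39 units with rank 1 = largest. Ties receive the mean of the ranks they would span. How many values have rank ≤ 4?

Sorted (descending): 68, 67, 66, 66, 66, 43, 42, 39
The 3 values of 66 occupy positions 3–5 → average rank 4.
Ranks ≤ 4: {1, 2, 4, 4, 4} → 5 values.

5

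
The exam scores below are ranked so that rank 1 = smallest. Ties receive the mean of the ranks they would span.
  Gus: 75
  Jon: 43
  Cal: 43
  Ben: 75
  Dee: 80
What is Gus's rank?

3.5

Sorted (ascending): 43, 43, 75, 75, 80
The 2 values of 43 occupy positions 1–2 → average rank (1+2)/2 = 1.5.
The 2 values of 75 occupy positions 3–4 → average rank (3+4)/2 = 3.5.
Gus has value 75 → rank 3.5.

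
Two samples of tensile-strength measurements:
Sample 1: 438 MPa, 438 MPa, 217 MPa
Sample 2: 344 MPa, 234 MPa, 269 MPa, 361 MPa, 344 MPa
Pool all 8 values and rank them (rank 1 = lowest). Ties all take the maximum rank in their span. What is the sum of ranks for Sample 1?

Sorted (ascending): 217, 234, 269, 344, 344, 361, 438, 438
The 2 values of 344 occupy positions 4–5 → each gets rank 5.
The 2 values of 438 occupy positions 7–8 → each gets rank 8.
Sample 1 values → pooled ranks: 438→8, 438→8, 217→1
Rank sum = 8 + 8 + 1 = 17

17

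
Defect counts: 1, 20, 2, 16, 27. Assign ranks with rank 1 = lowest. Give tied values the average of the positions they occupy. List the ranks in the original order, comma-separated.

Sorted (ascending): 1, 2, 16, 20, 27
No ties — each value takes its position as its rank.

1, 4, 2, 3, 5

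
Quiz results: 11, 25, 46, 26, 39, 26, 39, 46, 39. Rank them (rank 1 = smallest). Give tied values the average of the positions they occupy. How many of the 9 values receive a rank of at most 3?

2

Sorted (ascending): 11, 25, 26, 26, 39, 39, 39, 46, 46
The 2 values of 26 occupy positions 3–4 → average rank (3+4)/2 = 3.5.
The 3 values of 39 occupy positions 5–7 → average rank 6.
The 2 values of 46 occupy positions 8–9 → average rank (8+9)/2 = 8.5.
Ranks ≤ 3: {1, 2} → 2 values.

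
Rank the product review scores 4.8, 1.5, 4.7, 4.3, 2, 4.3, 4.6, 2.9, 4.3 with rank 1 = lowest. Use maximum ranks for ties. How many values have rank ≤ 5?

Sorted (ascending): 1.5, 2, 2.9, 4.3, 4.3, 4.3, 4.6, 4.7, 4.8
The 3 values of 4.3 occupy positions 4–6 → each gets rank 6.
Ranks ≤ 5: {1, 2, 3} → 3 values.

3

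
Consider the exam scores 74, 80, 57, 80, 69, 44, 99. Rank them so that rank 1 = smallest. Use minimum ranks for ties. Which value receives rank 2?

57

Sorted (ascending): 44, 57, 69, 74, 80, 80, 99
The 2 values of 80 occupy positions 5–6 → each gets rank 5.
Rank 2 → value 57.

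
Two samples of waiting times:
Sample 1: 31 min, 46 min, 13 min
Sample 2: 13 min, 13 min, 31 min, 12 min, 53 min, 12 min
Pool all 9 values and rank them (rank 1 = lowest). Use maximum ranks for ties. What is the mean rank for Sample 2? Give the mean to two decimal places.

5.00

Sorted (ascending): 12, 12, 13, 13, 13, 31, 31, 46, 53
The 2 values of 12 occupy positions 1–2 → each gets rank 2.
The 3 values of 13 occupy positions 3–5 → each gets rank 5.
The 2 values of 31 occupy positions 6–7 → each gets rank 7.
Sample 2 values → pooled ranks: 13→5, 13→5, 31→7, 12→2, 53→9, 12→2
Mean rank = (5 + 5 + 7 + 2 + 9 + 2) / 6 = 5.00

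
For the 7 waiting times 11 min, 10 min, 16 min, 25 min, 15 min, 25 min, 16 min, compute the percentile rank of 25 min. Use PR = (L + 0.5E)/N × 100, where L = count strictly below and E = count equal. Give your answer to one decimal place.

85.7

N = 7.
Strictly below 25: 5. Equal to 25: 2.
PR = (5 + 0.5·2)/7 × 100 = 85.7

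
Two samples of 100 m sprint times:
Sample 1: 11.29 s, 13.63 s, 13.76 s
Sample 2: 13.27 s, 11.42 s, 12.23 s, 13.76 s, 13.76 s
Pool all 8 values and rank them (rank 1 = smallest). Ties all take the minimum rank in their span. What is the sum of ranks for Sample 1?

12

Sorted (ascending): 11.29, 11.42, 12.23, 13.27, 13.63, 13.76, 13.76, 13.76
The 3 values of 13.76 occupy positions 6–8 → each gets rank 6.
Sample 1 values → pooled ranks: 11.29→1, 13.63→5, 13.76→6
Rank sum = 1 + 5 + 6 = 12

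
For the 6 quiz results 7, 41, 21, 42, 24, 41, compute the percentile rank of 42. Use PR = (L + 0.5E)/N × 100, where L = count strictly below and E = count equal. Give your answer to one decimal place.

91.7

N = 6.
Strictly below 42: 5. Equal to 42: 1.
PR = (5 + 0.5·1)/6 × 100 = 91.7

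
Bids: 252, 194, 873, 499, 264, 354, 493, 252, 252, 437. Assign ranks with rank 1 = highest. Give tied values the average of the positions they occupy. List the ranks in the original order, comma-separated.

8, 10, 1, 2, 6, 5, 3, 8, 8, 4

Sorted (descending): 873, 499, 493, 437, 354, 264, 252, 252, 252, 194
The 3 values of 252 occupy positions 7–9 → average rank 8.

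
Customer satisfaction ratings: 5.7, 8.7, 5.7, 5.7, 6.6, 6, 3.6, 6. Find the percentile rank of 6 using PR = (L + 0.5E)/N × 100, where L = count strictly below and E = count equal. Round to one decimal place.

62.5

N = 8.
Strictly below 6: 4. Equal to 6: 2.
PR = (4 + 0.5·2)/8 × 100 = 62.5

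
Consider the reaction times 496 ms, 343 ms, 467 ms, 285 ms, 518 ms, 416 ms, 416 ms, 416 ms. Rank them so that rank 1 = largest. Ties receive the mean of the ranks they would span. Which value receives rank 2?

496

Sorted (descending): 518, 496, 467, 416, 416, 416, 343, 285
The 3 values of 416 occupy positions 4–6 → average rank 5.
Rank 2 → value 496.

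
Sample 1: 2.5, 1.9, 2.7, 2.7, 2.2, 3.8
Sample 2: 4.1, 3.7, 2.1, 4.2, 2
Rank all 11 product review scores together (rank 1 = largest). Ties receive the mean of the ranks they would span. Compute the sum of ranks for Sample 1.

Sorted (descending): 4.2, 4.1, 3.8, 3.7, 2.7, 2.7, 2.5, 2.2, 2.1, 2, 1.9
The 2 values of 2.7 occupy positions 5–6 → average rank (5+6)/2 = 5.5.
Sample 1 values → pooled ranks: 2.5→7, 1.9→11, 2.7→5.5, 2.7→5.5, 2.2→8, 3.8→3
Rank sum = 7 + 11 + 5.5 + 5.5 + 8 + 3 = 40

40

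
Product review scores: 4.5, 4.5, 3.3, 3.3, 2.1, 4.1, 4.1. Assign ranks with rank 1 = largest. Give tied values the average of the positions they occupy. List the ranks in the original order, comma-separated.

1.5, 1.5, 5.5, 5.5, 7, 3.5, 3.5

Sorted (descending): 4.5, 4.5, 4.1, 4.1, 3.3, 3.3, 2.1
The 2 values of 4.5 occupy positions 1–2 → average rank (1+2)/2 = 1.5.
The 2 values of 4.1 occupy positions 3–4 → average rank (3+4)/2 = 3.5.
The 2 values of 3.3 occupy positions 5–6 → average rank (5+6)/2 = 5.5.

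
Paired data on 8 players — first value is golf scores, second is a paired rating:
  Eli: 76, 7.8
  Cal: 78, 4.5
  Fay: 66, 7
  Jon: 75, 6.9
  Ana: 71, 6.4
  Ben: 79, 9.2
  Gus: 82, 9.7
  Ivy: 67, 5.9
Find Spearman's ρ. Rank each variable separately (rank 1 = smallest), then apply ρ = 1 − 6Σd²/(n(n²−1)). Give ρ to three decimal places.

Ranks of variable 1: 5, 6, 1, 4, 3, 7, 8, 2
Ranks of variable 2: 6, 1, 5, 4, 3, 7, 8, 2
d = r₁ − r₂: -1, 5, -4, 0, 0, 0, 0, 0
d²: 1, 25, 16, 0, 0, 0, 0, 0; Σd² = 42
ρ = 1 − 6·42/(8·63) = 1 − 252/504 = 0.500

0.500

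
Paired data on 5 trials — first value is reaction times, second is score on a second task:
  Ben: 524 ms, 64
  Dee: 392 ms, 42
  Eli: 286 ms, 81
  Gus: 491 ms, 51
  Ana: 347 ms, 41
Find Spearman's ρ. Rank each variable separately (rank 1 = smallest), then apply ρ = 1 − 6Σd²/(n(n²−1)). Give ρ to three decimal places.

Ranks of variable 1: 5, 3, 1, 4, 2
Ranks of variable 2: 4, 2, 5, 3, 1
d = r₁ − r₂: 1, 1, -4, 1, 1
d²: 1, 1, 16, 1, 1; Σd² = 20
ρ = 1 − 6·20/(5·24) = 1 − 120/120 = 0.000

0.000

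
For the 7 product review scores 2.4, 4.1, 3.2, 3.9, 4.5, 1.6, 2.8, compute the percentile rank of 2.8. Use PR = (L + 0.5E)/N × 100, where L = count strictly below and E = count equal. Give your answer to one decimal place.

35.7

N = 7.
Strictly below 2.8: 2. Equal to 2.8: 1.
PR = (2 + 0.5·1)/7 × 100 = 35.7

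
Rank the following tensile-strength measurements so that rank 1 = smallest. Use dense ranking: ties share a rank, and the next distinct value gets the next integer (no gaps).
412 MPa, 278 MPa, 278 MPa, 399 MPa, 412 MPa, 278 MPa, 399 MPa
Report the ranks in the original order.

3, 1, 1, 2, 3, 1, 2

Sorted (ascending): 278, 278, 278, 399, 399, 412, 412
The 3 values of 278 share dense rank 1.
The 2 values of 399 share dense rank 2.
The 2 values of 412 share dense rank 3.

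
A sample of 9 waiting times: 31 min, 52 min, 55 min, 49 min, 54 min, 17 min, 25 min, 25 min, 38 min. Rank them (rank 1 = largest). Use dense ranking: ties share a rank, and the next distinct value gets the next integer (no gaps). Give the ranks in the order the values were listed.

Sorted (descending): 55, 54, 52, 49, 38, 31, 25, 25, 17
The 2 values of 25 share dense rank 7.
Remaining distinct values take the next consecutive integers.

6, 3, 1, 4, 2, 8, 7, 7, 5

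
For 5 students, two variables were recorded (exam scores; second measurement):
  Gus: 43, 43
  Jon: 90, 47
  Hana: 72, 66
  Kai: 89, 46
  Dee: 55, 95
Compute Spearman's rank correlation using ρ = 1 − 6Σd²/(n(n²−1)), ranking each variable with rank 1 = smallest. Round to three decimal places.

Ranks of variable 1: 1, 5, 3, 4, 2
Ranks of variable 2: 1, 3, 4, 2, 5
d = r₁ − r₂: 0, 2, -1, 2, -3
d²: 0, 4, 1, 4, 9; Σd² = 18
ρ = 1 − 6·18/(5·24) = 1 − 108/120 = 0.100

0.100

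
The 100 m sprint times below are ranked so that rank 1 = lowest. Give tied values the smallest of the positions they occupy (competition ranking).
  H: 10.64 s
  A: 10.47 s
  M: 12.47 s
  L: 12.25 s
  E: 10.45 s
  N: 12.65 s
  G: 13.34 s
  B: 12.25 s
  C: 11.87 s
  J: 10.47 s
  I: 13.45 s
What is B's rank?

6

Sorted (ascending): 10.45, 10.47, 10.47, 10.64, 11.87, 12.25, 12.25, 12.47, 12.65, 13.34, 13.45
The 2 values of 10.47 occupy positions 2–3 → each gets rank 2.
The 2 values of 12.25 occupy positions 6–7 → each gets rank 6.
B has value 12.25 s → rank 6.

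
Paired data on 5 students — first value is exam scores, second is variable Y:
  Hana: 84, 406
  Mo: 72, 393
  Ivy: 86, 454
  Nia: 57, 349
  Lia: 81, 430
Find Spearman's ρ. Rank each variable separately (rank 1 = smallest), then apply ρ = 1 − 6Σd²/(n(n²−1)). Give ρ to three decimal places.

0.900

Ranks of variable 1: 4, 2, 5, 1, 3
Ranks of variable 2: 3, 2, 5, 1, 4
d = r₁ − r₂: 1, 0, 0, 0, -1
d²: 1, 0, 0, 0, 1; Σd² = 2
ρ = 1 − 6·2/(5·24) = 1 − 12/120 = 0.900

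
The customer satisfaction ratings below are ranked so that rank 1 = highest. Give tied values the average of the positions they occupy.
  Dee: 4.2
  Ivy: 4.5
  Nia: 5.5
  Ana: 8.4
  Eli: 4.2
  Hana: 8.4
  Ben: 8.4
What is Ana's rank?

Sorted (descending): 8.4, 8.4, 8.4, 5.5, 4.5, 4.2, 4.2
The 3 values of 8.4 occupy positions 1–3 → average rank 2.
The 2 values of 4.2 occupy positions 6–7 → average rank (6+7)/2 = 6.5.
Ana has value 8.4 → rank 2.

2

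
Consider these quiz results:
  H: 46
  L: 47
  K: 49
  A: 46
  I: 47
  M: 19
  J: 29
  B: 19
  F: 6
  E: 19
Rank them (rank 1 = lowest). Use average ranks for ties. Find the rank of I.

8.5

Sorted (ascending): 6, 19, 19, 19, 29, 46, 46, 47, 47, 49
The 3 values of 19 occupy positions 2–4 → average rank 3.
The 2 values of 46 occupy positions 6–7 → average rank (6+7)/2 = 6.5.
The 2 values of 47 occupy positions 8–9 → average rank (8+9)/2 = 8.5.
I has value 47 → rank 8.5.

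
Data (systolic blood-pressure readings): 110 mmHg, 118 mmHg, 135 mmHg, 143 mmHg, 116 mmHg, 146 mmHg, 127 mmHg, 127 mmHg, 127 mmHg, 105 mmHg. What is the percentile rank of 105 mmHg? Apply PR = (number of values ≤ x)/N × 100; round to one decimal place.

10.0

N = 10.
Strictly below 105: 0. Equal to 105: 1.
PR = 1/10 × 100 = 10.0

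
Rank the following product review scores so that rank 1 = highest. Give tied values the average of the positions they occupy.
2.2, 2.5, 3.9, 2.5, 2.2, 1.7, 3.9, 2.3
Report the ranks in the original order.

6.5, 3.5, 1.5, 3.5, 6.5, 8, 1.5, 5

Sorted (descending): 3.9, 3.9, 2.5, 2.5, 2.3, 2.2, 2.2, 1.7
The 2 values of 3.9 occupy positions 1–2 → average rank (1+2)/2 = 1.5.
The 2 values of 2.5 occupy positions 3–4 → average rank (3+4)/2 = 3.5.
The 2 values of 2.2 occupy positions 6–7 → average rank (6+7)/2 = 6.5.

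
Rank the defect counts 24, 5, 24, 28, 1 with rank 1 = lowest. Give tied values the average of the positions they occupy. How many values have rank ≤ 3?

Sorted (ascending): 1, 5, 24, 24, 28
The 2 values of 24 occupy positions 3–4 → average rank (3+4)/2 = 3.5.
Ranks ≤ 3: {1, 2} → 2 values.

2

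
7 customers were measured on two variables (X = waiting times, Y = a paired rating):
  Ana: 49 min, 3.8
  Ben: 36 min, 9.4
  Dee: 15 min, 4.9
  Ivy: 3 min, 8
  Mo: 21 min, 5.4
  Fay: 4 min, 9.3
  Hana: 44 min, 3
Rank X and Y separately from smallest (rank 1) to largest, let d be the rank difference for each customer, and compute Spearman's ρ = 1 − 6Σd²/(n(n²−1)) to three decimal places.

Ranks of variable 1: 7, 5, 3, 1, 4, 2, 6
Ranks of variable 2: 2, 7, 3, 5, 4, 6, 1
d = r₁ − r₂: 5, -2, 0, -4, 0, -4, 5
d²: 25, 4, 0, 16, 0, 16, 25; Σd² = 86
ρ = 1 − 6·86/(7·48) = 1 − 516/336 = -0.536

-0.536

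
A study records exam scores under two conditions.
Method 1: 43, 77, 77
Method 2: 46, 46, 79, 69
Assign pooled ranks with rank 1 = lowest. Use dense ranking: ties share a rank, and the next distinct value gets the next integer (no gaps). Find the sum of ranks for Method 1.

9

Sorted (ascending): 43, 46, 46, 69, 77, 77, 79
The 2 values of 46 share dense rank 2.
The 2 values of 77 share dense rank 4.
Remaining distinct values take the next consecutive integers.
Method 1 values → pooled ranks: 43→1, 77→4, 77→4
Rank sum = 1 + 4 + 4 = 9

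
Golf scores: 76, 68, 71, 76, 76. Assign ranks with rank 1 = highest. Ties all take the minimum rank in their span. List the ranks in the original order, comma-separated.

Sorted (descending): 76, 76, 76, 71, 68
The 3 values of 76 occupy positions 1–3 → each gets rank 1.

1, 5, 4, 1, 1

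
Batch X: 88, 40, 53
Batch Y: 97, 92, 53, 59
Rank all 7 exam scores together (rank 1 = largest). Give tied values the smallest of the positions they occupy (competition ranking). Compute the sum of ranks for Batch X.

15

Sorted (descending): 97, 92, 88, 59, 53, 53, 40
The 2 values of 53 occupy positions 5–6 → each gets rank 5.
Batch X values → pooled ranks: 88→3, 40→7, 53→5
Rank sum = 3 + 7 + 5 = 15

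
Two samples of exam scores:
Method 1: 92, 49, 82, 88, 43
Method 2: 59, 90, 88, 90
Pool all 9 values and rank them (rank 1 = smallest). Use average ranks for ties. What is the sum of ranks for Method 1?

Sorted (ascending): 43, 49, 59, 82, 88, 88, 90, 90, 92
The 2 values of 88 occupy positions 5–6 → average rank (5+6)/2 = 5.5.
The 2 values of 90 occupy positions 7–8 → average rank (7+8)/2 = 7.5.
Method 1 values → pooled ranks: 92→9, 49→2, 82→4, 88→5.5, 43→1
Rank sum = 9 + 2 + 4 + 5.5 + 1 = 21.5

21.5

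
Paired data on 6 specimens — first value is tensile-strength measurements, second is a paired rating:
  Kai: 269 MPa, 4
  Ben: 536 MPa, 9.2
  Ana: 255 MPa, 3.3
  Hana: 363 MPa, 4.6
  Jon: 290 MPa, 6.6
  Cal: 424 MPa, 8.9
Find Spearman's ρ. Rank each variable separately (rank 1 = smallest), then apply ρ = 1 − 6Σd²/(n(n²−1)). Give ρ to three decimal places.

Ranks of variable 1: 2, 6, 1, 4, 3, 5
Ranks of variable 2: 2, 6, 1, 3, 4, 5
d = r₁ − r₂: 0, 0, 0, 1, -1, 0
d²: 0, 0, 0, 1, 1, 0; Σd² = 2
ρ = 1 − 6·2/(6·35) = 1 − 12/210 = 0.943

0.943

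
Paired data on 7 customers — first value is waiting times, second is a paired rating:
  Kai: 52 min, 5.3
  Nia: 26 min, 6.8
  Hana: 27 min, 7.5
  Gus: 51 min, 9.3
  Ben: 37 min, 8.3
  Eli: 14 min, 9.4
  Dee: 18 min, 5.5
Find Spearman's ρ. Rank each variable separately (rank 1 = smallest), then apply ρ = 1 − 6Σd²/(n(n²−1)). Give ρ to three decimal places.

Ranks of variable 1: 7, 3, 4, 6, 5, 1, 2
Ranks of variable 2: 1, 3, 4, 6, 5, 7, 2
d = r₁ − r₂: 6, 0, 0, 0, 0, -6, 0
d²: 36, 0, 0, 0, 0, 36, 0; Σd² = 72
ρ = 1 − 6·72/(7·48) = 1 − 432/336 = -0.286

-0.286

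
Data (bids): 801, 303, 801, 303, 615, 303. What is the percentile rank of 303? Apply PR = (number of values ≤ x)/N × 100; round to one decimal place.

N = 6.
Strictly below 303: 0. Equal to 303: 3.
PR = 3/6 × 100 = 50.0

50.0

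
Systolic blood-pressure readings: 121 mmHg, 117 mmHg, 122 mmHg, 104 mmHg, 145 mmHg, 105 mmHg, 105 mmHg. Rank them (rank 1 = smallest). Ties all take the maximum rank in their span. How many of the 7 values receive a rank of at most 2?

1

Sorted (ascending): 104, 105, 105, 117, 121, 122, 145
The 2 values of 105 occupy positions 2–3 → each gets rank 3.
Ranks ≤ 2: {1} → 1 value.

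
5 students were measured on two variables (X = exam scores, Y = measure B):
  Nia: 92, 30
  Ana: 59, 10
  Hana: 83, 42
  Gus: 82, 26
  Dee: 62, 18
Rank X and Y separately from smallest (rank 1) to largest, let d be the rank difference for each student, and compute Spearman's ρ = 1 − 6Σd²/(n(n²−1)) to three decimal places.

Ranks of variable 1: 5, 1, 4, 3, 2
Ranks of variable 2: 4, 1, 5, 3, 2
d = r₁ − r₂: 1, 0, -1, 0, 0
d²: 1, 0, 1, 0, 0; Σd² = 2
ρ = 1 − 6·2/(5·24) = 1 − 12/120 = 0.900

0.900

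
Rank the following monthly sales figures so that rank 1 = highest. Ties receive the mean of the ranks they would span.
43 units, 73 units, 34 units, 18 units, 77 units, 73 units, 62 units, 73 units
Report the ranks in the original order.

Sorted (descending): 77, 73, 73, 73, 62, 43, 34, 18
The 3 values of 73 occupy positions 2–4 → average rank 3.

6, 3, 7, 8, 1, 3, 5, 3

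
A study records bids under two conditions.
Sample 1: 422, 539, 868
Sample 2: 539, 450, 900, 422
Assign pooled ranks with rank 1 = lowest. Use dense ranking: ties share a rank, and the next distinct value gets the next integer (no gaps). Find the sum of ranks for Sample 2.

Sorted (ascending): 422, 422, 450, 539, 539, 868, 900
The 2 values of 422 share dense rank 1.
The 2 values of 539 share dense rank 3.
Remaining distinct values take the next consecutive integers.
Sample 2 values → pooled ranks: 539→3, 450→2, 900→5, 422→1
Rank sum = 3 + 2 + 5 + 1 = 11

11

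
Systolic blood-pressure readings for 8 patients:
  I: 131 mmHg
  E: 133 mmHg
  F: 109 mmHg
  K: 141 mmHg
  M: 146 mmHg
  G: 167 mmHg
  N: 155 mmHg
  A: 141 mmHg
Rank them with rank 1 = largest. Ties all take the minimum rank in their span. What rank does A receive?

4

Sorted (descending): 167, 155, 146, 141, 141, 133, 131, 109
The 2 values of 141 occupy positions 4–5 → each gets rank 4.
A has value 141 mmHg → rank 4.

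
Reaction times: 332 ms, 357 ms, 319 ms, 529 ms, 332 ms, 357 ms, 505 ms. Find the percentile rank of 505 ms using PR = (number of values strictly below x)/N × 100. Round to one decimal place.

N = 7.
Strictly below 505: 5. Equal to 505: 1.
PR = 5/7 × 100 = 71.4

71.4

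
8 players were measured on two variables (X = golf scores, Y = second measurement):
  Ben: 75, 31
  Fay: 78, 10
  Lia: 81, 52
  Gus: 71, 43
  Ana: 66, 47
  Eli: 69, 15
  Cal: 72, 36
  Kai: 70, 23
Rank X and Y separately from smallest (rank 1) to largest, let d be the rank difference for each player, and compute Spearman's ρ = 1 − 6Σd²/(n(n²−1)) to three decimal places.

Ranks of variable 1: 6, 7, 8, 4, 1, 2, 5, 3
Ranks of variable 2: 4, 1, 8, 6, 7, 2, 5, 3
d = r₁ − r₂: 2, 6, 0, -2, -6, 0, 0, 0
d²: 4, 36, 0, 4, 36, 0, 0, 0; Σd² = 80
ρ = 1 − 6·80/(8·63) = 1 − 480/504 = 0.048

0.048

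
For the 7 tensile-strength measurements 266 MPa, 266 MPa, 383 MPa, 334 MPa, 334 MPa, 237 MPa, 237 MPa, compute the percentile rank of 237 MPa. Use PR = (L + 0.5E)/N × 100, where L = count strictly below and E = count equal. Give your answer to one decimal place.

14.3

N = 7.
Strictly below 237: 0. Equal to 237: 2.
PR = (0 + 0.5·2)/7 × 100 = 14.3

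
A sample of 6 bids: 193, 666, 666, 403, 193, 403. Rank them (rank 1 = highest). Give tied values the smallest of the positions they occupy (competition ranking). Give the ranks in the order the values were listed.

Sorted (descending): 666, 666, 403, 403, 193, 193
The 2 values of 666 occupy positions 1–2 → each gets rank 1.
The 2 values of 403 occupy positions 3–4 → each gets rank 3.
The 2 values of 193 occupy positions 5–6 → each gets rank 5.

5, 1, 1, 3, 5, 3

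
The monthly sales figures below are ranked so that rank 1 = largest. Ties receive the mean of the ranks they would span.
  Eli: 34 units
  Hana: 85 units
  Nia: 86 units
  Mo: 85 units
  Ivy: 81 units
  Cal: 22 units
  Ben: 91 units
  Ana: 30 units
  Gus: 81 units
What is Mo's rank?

Sorted (descending): 91, 86, 85, 85, 81, 81, 34, 30, 22
The 2 values of 85 occupy positions 3–4 → average rank (3+4)/2 = 3.5.
The 2 values of 81 occupy positions 5–6 → average rank (5+6)/2 = 5.5.
Mo has value 85 units → rank 3.5.

3.5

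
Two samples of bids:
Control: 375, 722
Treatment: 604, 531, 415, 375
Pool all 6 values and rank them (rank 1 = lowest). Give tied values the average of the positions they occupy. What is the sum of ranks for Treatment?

13.5

Sorted (ascending): 375, 375, 415, 531, 604, 722
The 2 values of 375 occupy positions 1–2 → average rank (1+2)/2 = 1.5.
Treatment values → pooled ranks: 604→5, 531→4, 415→3, 375→1.5
Rank sum = 5 + 4 + 3 + 1.5 = 13.5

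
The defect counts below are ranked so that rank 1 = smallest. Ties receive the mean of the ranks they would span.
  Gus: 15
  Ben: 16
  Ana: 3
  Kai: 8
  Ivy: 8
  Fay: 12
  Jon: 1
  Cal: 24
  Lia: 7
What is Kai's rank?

Sorted (ascending): 1, 3, 7, 8, 8, 12, 15, 16, 24
The 2 values of 8 occupy positions 4–5 → average rank (4+5)/2 = 4.5.
Kai has value 8 → rank 4.5.

4.5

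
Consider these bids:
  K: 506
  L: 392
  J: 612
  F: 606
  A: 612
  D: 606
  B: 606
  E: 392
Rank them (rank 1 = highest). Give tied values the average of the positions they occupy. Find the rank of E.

7.5

Sorted (descending): 612, 612, 606, 606, 606, 506, 392, 392
The 2 values of 612 occupy positions 1–2 → average rank (1+2)/2 = 1.5.
The 3 values of 606 occupy positions 3–5 → average rank 4.
The 2 values of 392 occupy positions 7–8 → average rank (7+8)/2 = 7.5.
E has value 392 → rank 7.5.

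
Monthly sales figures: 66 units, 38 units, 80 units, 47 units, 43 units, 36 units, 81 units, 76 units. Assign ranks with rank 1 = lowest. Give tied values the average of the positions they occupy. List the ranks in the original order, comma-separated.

Sorted (ascending): 36, 38, 43, 47, 66, 76, 80, 81
No ties — each value takes its position as its rank.

5, 2, 7, 4, 3, 1, 8, 6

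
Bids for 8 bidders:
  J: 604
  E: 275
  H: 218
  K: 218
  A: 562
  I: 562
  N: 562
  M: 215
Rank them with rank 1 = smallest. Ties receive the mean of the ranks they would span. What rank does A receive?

Sorted (ascending): 215, 218, 218, 275, 562, 562, 562, 604
The 2 values of 218 occupy positions 2–3 → average rank (2+3)/2 = 2.5.
The 3 values of 562 occupy positions 5–7 → average rank 6.
A has value 562 → rank 6.

6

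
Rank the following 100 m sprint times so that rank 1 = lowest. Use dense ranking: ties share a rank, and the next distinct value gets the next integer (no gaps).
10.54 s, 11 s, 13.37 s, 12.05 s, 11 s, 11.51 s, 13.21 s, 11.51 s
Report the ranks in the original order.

1, 2, 6, 4, 2, 3, 5, 3

Sorted (ascending): 10.54, 11, 11, 11.51, 11.51, 12.05, 13.21, 13.37
The 2 values of 11 share dense rank 2.
The 2 values of 11.51 share dense rank 3.
Remaining distinct values take the next consecutive integers.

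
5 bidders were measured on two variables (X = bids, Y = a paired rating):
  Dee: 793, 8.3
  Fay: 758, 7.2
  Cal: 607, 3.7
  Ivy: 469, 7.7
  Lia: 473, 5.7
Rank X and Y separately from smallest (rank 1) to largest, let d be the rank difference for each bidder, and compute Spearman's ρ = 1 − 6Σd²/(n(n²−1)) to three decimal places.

Ranks of variable 1: 5, 4, 3, 1, 2
Ranks of variable 2: 5, 3, 1, 4, 2
d = r₁ − r₂: 0, 1, 2, -3, 0
d²: 0, 1, 4, 9, 0; Σd² = 14
ρ = 1 − 6·14/(5·24) = 1 − 84/120 = 0.300

0.300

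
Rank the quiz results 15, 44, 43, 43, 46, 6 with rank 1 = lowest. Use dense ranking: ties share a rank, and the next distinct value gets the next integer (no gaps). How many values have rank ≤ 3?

4

Sorted (ascending): 6, 15, 43, 43, 44, 46
The 2 values of 43 share dense rank 3.
Remaining distinct values take the next consecutive integers.
Ranks ≤ 3: {1, 2, 3, 3} → 4 values.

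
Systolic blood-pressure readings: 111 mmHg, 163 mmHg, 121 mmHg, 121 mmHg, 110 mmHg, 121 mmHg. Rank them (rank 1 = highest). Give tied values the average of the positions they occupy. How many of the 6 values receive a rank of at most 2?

1

Sorted (descending): 163, 121, 121, 121, 111, 110
The 3 values of 121 occupy positions 2–4 → average rank 3.
Ranks ≤ 2: {1} → 1 value.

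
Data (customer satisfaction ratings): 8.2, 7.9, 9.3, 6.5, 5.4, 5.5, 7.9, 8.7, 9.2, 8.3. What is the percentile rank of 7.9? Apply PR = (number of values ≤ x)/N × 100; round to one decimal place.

50.0

N = 10.
Strictly below 7.9: 3. Equal to 7.9: 2.
PR = 5/10 × 100 = 50.0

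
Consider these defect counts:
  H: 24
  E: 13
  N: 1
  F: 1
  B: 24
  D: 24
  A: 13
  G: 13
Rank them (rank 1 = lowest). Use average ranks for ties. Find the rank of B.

Sorted (ascending): 1, 1, 13, 13, 13, 24, 24, 24
The 2 values of 1 occupy positions 1–2 → average rank (1+2)/2 = 1.5.
The 3 values of 13 occupy positions 3–5 → average rank 4.
The 3 values of 24 occupy positions 6–8 → average rank 7.
B has value 24 → rank 7.

7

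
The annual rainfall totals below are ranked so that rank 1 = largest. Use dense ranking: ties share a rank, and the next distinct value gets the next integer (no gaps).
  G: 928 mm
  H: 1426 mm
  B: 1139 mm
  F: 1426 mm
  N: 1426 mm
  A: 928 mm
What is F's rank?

Sorted (descending): 1426, 1426, 1426, 1139, 928, 928
The 3 values of 1426 share dense rank 1.
The 2 values of 928 share dense rank 3.
Remaining distinct values take the next consecutive integers.
F has value 1426 mm → rank 1.

1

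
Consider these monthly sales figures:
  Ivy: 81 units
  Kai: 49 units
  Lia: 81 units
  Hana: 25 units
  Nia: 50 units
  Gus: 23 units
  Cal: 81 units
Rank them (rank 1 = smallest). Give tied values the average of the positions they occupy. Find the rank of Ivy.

Sorted (ascending): 23, 25, 49, 50, 81, 81, 81
The 3 values of 81 occupy positions 5–7 → average rank 6.
Ivy has value 81 units → rank 6.

6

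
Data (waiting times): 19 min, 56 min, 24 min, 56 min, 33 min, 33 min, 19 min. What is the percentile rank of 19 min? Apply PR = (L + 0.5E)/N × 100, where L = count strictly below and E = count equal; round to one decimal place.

14.3

N = 7.
Strictly below 19: 0. Equal to 19: 2.
PR = (0 + 0.5·2)/7 × 100 = 14.3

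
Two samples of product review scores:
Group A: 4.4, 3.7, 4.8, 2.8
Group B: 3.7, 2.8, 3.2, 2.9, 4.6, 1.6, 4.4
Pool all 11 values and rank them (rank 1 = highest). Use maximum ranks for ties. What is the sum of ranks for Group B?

Sorted (descending): 4.8, 4.6, 4.4, 4.4, 3.7, 3.7, 3.2, 2.9, 2.8, 2.8, 1.6
The 2 values of 4.4 occupy positions 3–4 → each gets rank 4.
The 2 values of 3.7 occupy positions 5–6 → each gets rank 6.
The 2 values of 2.8 occupy positions 9–10 → each gets rank 10.
Group B values → pooled ranks: 3.7→6, 2.8→10, 3.2→7, 2.9→8, 4.6→2, 1.6→11, 4.4→4
Rank sum = 6 + 10 + 7 + 8 + 2 + 11 + 4 = 48

48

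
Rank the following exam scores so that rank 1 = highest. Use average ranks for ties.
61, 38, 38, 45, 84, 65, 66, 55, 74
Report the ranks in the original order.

Sorted (descending): 84, 74, 66, 65, 61, 55, 45, 38, 38
The 2 values of 38 occupy positions 8–9 → average rank (8+9)/2 = 8.5.

5, 8.5, 8.5, 7, 1, 4, 3, 6, 2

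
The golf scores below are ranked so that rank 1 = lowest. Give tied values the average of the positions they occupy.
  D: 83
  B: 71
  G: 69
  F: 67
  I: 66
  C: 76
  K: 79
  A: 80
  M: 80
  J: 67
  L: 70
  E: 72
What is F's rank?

2.5

Sorted (ascending): 66, 67, 67, 69, 70, 71, 72, 76, 79, 80, 80, 83
The 2 values of 67 occupy positions 2–3 → average rank (2+3)/2 = 2.5.
The 2 values of 80 occupy positions 10–11 → average rank (10+11)/2 = 10.5.
F has value 67 → rank 2.5.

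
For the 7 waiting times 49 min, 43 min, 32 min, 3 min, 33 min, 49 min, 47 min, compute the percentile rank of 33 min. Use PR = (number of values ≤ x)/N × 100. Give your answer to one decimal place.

42.9

N = 7.
Strictly below 33: 2. Equal to 33: 1.
PR = 3/7 × 100 = 42.9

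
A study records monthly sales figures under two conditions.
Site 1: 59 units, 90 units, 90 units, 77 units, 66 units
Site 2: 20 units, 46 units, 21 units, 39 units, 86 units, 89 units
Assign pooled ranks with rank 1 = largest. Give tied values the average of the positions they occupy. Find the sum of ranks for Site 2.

Sorted (descending): 90, 90, 89, 86, 77, 66, 59, 46, 39, 21, 20
The 2 values of 90 occupy positions 1–2 → average rank (1+2)/2 = 1.5.
Site 2 values → pooled ranks: 20→11, 46→8, 21→10, 39→9, 86→4, 89→3
Rank sum = 11 + 8 + 10 + 9 + 4 + 3 = 45

45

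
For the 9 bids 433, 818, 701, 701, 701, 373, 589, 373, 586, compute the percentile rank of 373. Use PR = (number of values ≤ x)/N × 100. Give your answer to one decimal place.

22.2

N = 9.
Strictly below 373: 0. Equal to 373: 2.
PR = 2/9 × 100 = 22.2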